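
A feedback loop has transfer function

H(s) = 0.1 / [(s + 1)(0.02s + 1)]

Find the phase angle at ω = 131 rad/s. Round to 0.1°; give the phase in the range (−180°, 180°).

At ω = 131 rad/s:
pole (1 + j131·1) = 1 + j131 → |·| ≈ 131, ∠ ≈ 89.56°
pole (1 + j131·0.02) = 1 + j2.62 → |·| ≈ 2.8044, ∠ ≈ 69.11°
∠H = (0°) − (89.56° + 69.11°) = -158.67°

-158.7°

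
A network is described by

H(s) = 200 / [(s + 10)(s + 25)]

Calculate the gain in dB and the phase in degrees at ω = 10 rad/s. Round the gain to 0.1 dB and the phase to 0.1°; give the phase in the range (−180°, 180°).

-5.6 dB, -66.8°

At s = jω = j10:
pole (s+10): 10 + j10 → |·| = √(10²+10²) = √200 ≈ 14.142, ∠ = arctan(10/10) ≈ 45.00°
pole (s+25): 25 + j10 → |·| = √(25²+10²) = √725 ≈ 26.926, ∠ = arctan(10/25) ≈ 21.80°
|H| = 200 / 380.79 ≈ 0.52522
Gain = 20 log₁₀(0.52522) ≈ -5.59 dB
∠H = 0.00° − 66.80° = -66.80°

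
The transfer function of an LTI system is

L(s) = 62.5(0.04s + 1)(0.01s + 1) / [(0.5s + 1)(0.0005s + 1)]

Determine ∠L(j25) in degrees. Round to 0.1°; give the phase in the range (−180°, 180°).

-27.1°

At ω = 25 rad/s:
zero (1 + j25·0.04) = 1 + j1 → |·| ≈ 1.4142, ∠ ≈ 45.00°
zero (1 + j25·0.01) = 1 + j0.25 → |·| ≈ 1.0308, ∠ ≈ 14.04°
pole (1 + j25·0.5) = 1 + j12.5 → |·| ≈ 12.54, ∠ ≈ 85.43°
pole (1 + j25·0.0005) = 1 + j0.0125 → |·| ≈ 1.0001, ∠ ≈ 0.72°
∠L = (45.00° + 14.04°) − (85.43° + 0.72°) = -27.11°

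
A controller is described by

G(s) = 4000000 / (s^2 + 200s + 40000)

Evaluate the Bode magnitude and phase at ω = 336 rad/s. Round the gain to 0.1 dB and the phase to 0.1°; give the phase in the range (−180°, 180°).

At s = jω = j336:
quadratic: (j336)² + 200·j336 + 40000 = -72896 + j67200 → |·| ≈ 99145, ∠ ≈ 137.33°
|G| = 4000000 / 99145 ≈ 40.345
Gain = 20 log₁₀(40.345) ≈ 32.12 dB
∠G = 0.00° − 137.33° = -137.33°

32.1 dB, -137.3°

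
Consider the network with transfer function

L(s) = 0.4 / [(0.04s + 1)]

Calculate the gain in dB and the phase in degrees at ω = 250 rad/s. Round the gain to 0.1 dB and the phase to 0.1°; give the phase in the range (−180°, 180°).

-28.0 dB, -84.3°

At ω = 250 rad/s:
pole (1 + j250·0.04) = 1 + j10 → |·| ≈ 10.05, ∠ ≈ 84.29°
|L| = 0.4 · 1 / (10.05) ≈ 0.039801
Gain = 20 log₁₀(0.039801) ≈ -28.00 dB
∠L = (0°) − (84.29°) = -84.29°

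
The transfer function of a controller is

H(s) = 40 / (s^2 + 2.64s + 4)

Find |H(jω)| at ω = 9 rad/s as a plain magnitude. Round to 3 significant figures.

0.496

At s = jω = j9:
quadratic: (j9)² + 2.64·j9 + 4 = -77 + j23.76 → |·| ≈ 80.582, ∠ ≈ 162.85°
|H| = 40 / 80.582 ≈ 0.49639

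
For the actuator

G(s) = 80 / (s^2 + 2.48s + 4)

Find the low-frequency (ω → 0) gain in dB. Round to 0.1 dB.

26.0 dB

G(0) = 80 / 4 = 20
20 log₁₀(20) ≈ 26.02 dB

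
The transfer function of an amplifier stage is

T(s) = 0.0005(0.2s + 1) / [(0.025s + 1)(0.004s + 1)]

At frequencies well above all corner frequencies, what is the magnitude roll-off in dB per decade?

Each pole contributes −20 dB/decade at high frequency; each zero contributes +20 dB/decade.
Net: 1 zero(s) − 2 pole(s) → -20 dB/decade.

-20 dB/decade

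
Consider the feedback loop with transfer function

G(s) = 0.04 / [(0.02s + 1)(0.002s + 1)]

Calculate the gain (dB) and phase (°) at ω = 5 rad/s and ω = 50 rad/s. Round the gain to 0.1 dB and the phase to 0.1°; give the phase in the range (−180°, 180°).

At ω = 5 rad/s:
pole (1 + j5·0.02) = 1 + j0.1 → |·| ≈ 1.005, ∠ ≈ 5.71°
pole (1 + j5·0.002) = 1 + j0.01 → |·| ≈ 1, ∠ ≈ 0.57°
|G| = 0.04 · 1 / (1.005 · 1) ≈ 0.039801
Gain = 20 log₁₀(0.039801) ≈ -28.00 dB
∠G = (0°) − (5.71° + 0.57°) = -6.28°

At ω = 50 rad/s:
pole (1 + j50·0.02) = 1 + j1 → |·| ≈ 1.4142, ∠ ≈ 45.00°
pole (1 + j50·0.002) = 1 + j0.1 → |·| ≈ 1.005, ∠ ≈ 5.71°
|G| = 0.04 · 1 / (1.4142 · 1.005) ≈ 0.028144
Gain = 20 log₁₀(0.028144) ≈ -31.01 dB
∠G = (0°) − (45.00° + 5.71°) = -50.71°

ω = 5: -28.0 dB, -6.3°; ω = 50: -31.0 dB, -50.7°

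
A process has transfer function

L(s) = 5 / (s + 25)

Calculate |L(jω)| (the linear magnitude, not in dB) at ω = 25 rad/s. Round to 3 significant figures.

0.141

Substitute s = j25:
Numerator: 5 = 5 + j0
Denominator: (j25) + 25 = 25 + j25
|N| = √(5² + 0²) ≈ 5, ∠N ≈ 0.00°
|D| = √(25² + 25²) ≈ 35.355, ∠D ≈ 45.00°
|L| = 5 / 35.355 ≈ 0.14142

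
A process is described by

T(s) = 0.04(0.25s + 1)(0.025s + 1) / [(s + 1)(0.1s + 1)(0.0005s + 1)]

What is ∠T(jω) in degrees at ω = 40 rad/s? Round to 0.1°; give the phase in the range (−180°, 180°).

-36.4°

At ω = 40 rad/s:
zero (1 + j40·0.25) = 1 + j10 → |·| ≈ 10.05, ∠ ≈ 84.29°
zero (1 + j40·0.025) = 1 + j1 → |·| ≈ 1.4142, ∠ ≈ 45.00°
pole (1 + j40·1) = 1 + j40 → |·| ≈ 40.012, ∠ ≈ 88.57°
pole (1 + j40·0.1) = 1 + j4 → |·| ≈ 4.1231, ∠ ≈ 75.96°
pole (1 + j40·0.0005) = 1 + j0.02 → |·| ≈ 1.0002, ∠ ≈ 1.15°
∠T = (84.29° + 45.00°) − (88.57° + 75.96° + 1.15°) = -36.39°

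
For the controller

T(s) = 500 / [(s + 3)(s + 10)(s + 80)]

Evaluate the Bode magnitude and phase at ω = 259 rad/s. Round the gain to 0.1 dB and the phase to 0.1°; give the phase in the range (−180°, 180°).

At s = jω = j259:
pole (s+3): 3 + j259 → |·| = √(3²+259²) = √67090 ≈ 259.02, ∠ = arctan(259/3) ≈ 89.34°
pole (s+10): 10 + j259 → |·| = √(10²+259²) = √67181 ≈ 259.19, ∠ = arctan(259/10) ≈ 87.79°
pole (s+80): 80 + j259 → |·| = √(80²+259²) = √73481 ≈ 271.07, ∠ = arctan(259/80) ≈ 72.84°
|T| = 500 / 1.8198e+07 ≈ 2.7476e-05
Gain = 20 log₁₀(2.7476e-05) ≈ -91.22 dB
∠T = 0.00° − 249.97° = -249.97° ≡ 110.03° (principal value)

-91.2 dB, 110.0°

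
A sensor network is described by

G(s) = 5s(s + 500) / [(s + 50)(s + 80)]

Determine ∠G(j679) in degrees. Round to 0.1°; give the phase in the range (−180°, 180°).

At s = jω = j679:
zero (s+500): 500 + j679 → |·| = √(500²+679²) = √711041 ≈ 843.23, ∠ = arctan(679/500) ≈ 53.63°
zero at origin: s = j679 → |·| = 679, ∠ = 90.00°
pole (s+50): 50 + j679 → |·| = √(50²+679²) = √463541 ≈ 680.84, ∠ = arctan(679/50) ≈ 85.79°
pole (s+80): 80 + j679 → |·| = √(80²+679²) = √467441 ≈ 683.7, ∠ = arctan(679/80) ≈ 83.28°
∠G = 143.63° − 169.07° = -25.44°

-25.4°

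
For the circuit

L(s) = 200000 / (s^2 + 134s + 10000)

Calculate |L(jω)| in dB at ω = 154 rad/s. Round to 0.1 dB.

18.1 dB

At s = jω = j154:
quadratic: (j154)² + 134·j154 + 10000 = -13716 + j20636 → |·| ≈ 24778, ∠ ≈ 123.61°
|L| = 200000 / 24778 ≈ 8.0717
Gain = 20 log₁₀(8.0717) ≈ 18.14 dB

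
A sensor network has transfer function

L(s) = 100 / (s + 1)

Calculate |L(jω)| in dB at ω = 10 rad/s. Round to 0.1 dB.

At s = jω = j10:
pole (s+1): 1 + j10 → |·| = √(1²+10²) = √101 ≈ 10.05, ∠ = arctan(10/1) ≈ 84.29°
|L| = 100 / 10.05 ≈ 9.9502
Gain = 20 log₁₀(9.9502) ≈ 19.96 dB

20.0 dB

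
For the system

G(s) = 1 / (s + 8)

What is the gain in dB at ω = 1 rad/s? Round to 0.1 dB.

-18.1 dB

Substitute s = j1:
Numerator: 1 = 1 + j0
Denominator: (j1) + 8 = 8 + j1
|N| = √(1² + 0²) ≈ 1, ∠N ≈ 0.00°
|D| = √(8² + 1²) ≈ 8.0623, ∠D ≈ 7.13°
|G| = 1 / 8.0623 ≈ 0.12403
Gain = 20 log₁₀(0.12403) ≈ -18.13 dB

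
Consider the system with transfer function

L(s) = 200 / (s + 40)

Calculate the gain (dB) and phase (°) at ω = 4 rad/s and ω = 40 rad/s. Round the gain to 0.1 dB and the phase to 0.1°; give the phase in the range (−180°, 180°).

ω = 4: 13.9 dB, -5.7°; ω = 40: 11.0 dB, -45.0°

Substitute s = j4:
Numerator: 200 = 200 + j0
Denominator: (j4) + 40 = 40 + j4
|N| = √(200² + 0²) ≈ 200, ∠N ≈ 0.00°
|D| = √(40² + 4²) ≈ 40.2, ∠D ≈ 5.71°
|L| = 200 / 40.2 ≈ 4.9751
Gain = 20 log₁₀(4.9751) ≈ 13.94 dB
∠L = 0.00° − 5.71° = -5.71°

Substitute s = j40:
Numerator: 200 = 200 + j0
Denominator: (j40) + 40 = 40 + j40
|N| = √(200² + 0²) ≈ 200, ∠N ≈ 0.00°
|D| = √(40² + 40²) ≈ 56.569, ∠D ≈ 45.00°
|L| = 200 / 56.569 ≈ 3.5355
Gain = 20 log₁₀(3.5355) ≈ 10.97 dB
∠L = 0.00° − 45.00° = -45.00°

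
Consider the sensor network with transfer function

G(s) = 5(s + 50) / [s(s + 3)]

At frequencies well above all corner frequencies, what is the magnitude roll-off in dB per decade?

-20 dB/decade

Each pole contributes −20 dB/decade at high frequency; each zero contributes +20 dB/decade.
Net: 1 zero(s) − 2 pole(s) → -20 dB/decade.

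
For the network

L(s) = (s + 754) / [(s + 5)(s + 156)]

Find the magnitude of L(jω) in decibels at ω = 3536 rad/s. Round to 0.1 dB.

-70.8 dB

At s = jω = j3536:
zero (s+754): 754 + j3536 → |·| = √(754²+3536²) = √13071812 ≈ 3615.5, ∠ = arctan(3536/754) ≈ 77.96°
pole (s+5): 5 + j3536 → |·| = √(5²+3536²) = √12503321 ≈ 3536, ∠ = arctan(3536/5) ≈ 89.92°
pole (s+156): 156 + j3536 → |·| = √(156²+3536²) = √12527632 ≈ 3539.4, ∠ = arctan(3536/156) ≈ 87.47°
|L| = 1 · 3615.5 / 1.2515e+07 ≈ 0.00028889
Gain = 20 log₁₀(0.00028889) ≈ -70.79 dB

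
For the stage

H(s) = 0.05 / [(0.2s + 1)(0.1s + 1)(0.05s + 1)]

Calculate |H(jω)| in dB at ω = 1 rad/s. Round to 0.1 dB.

-26.2 dB

At ω = 1 rad/s:
pole (1 + j1·0.2) = 1 + j0.2 → |·| ≈ 1.0198, ∠ ≈ 11.31°
pole (1 + j1·0.1) = 1 + j0.1 → |·| ≈ 1.005, ∠ ≈ 5.71°
pole (1 + j1·0.05) = 1 + j0.05 → |·| ≈ 1.0012, ∠ ≈ 2.86°
|H| = 0.05 · 1 / (1.0198 · 1.005 · 1.0012) ≈ 0.048727
Gain = 20 log₁₀(0.048727) ≈ -26.24 dB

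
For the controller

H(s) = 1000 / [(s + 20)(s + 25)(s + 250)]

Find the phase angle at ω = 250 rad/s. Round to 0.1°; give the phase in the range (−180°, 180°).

145.3°

At s = jω = j250:
pole (s+20): 20 + j250 → |·| = √(20²+250²) = √62900 ≈ 250.8, ∠ = arctan(250/20) ≈ 85.43°
pole (s+25): 25 + j250 → |·| = √(25²+250²) = √63125 ≈ 251.25, ∠ = arctan(250/25) ≈ 84.29°
pole (s+250): 250 + j250 → |·| = √(250²+250²) = √125000 ≈ 353.55, ∠ = arctan(250/250) ≈ 45.00°
∠H = 0.00° − 214.72° = -214.72° ≡ 145.28° (principal value)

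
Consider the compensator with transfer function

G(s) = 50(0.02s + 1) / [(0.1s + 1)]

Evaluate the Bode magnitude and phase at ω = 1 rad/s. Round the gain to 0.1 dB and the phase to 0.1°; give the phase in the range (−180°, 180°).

At ω = 1 rad/s:
zero (1 + j1·0.02) = 1 + j0.02 → |·| ≈ 1.0002, ∠ ≈ 1.15°
pole (1 + j1·0.1) = 1 + j0.1 → |·| ≈ 1.005, ∠ ≈ 5.71°
|G| = 50 · 1.0002 / (1.005) ≈ 49.761
Gain = 20 log₁₀(49.761) ≈ 33.94 dB
∠G = (1.15°) − (5.71°) = -4.56°

33.9 dB, -4.6°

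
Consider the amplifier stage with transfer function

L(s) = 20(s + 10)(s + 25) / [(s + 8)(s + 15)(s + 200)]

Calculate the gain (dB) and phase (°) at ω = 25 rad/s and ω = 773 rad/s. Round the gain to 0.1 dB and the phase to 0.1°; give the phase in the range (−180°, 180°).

At s = jω = j25:
zero (s+10): 10 + j25 → |·| = √(10²+25²) = √725 ≈ 26.926, ∠ = arctan(25/10) ≈ 68.20°
zero (s+25): 25 + j25 → |·| = √(25²+25²) = √1250 ≈ 35.355, ∠ = arctan(25/25) ≈ 45.00°
pole (s+8): 8 + j25 → |·| = √(8²+25²) = √689 ≈ 26.249, ∠ = arctan(25/8) ≈ 72.26°
pole (s+15): 15 + j25 → |·| = √(15²+25²) = √850 ≈ 29.155, ∠ = arctan(25/15) ≈ 59.04°
pole (s+200): 200 + j25 → |·| = √(200²+25²) = √40625 ≈ 201.56, ∠ = arctan(25/200) ≈ 7.13°
|L| = 20 · 951.97 / 1.5425e+05 ≈ 0.12343
Gain = 20 log₁₀(0.12343) ≈ -18.17 dB
∠L = 113.20° − 138.43° = -25.23°

At s = jω = j773:
zero (s+10): 10 + j773 → |·| = √(10²+773²) = √597629 ≈ 773.06, ∠ = arctan(773/10) ≈ 89.26°
zero (s+25): 25 + j773 → |·| = √(25²+773²) = √598154 ≈ 773.4, ∠ = arctan(773/25) ≈ 88.15°
pole (s+8): 8 + j773 → |·| = √(8²+773²) = √597593 ≈ 773.04, ∠ = arctan(773/8) ≈ 89.41°
pole (s+15): 15 + j773 → |·| = √(15²+773²) = √597754 ≈ 773.15, ∠ = arctan(773/15) ≈ 88.89°
pole (s+200): 200 + j773 → |·| = √(200²+773²) = √637529 ≈ 798.45, ∠ = arctan(773/200) ≈ 75.49°
|L| = 20 · 5.9788e+05 / 4.7721e+08 ≈ 0.025057
Gain = 20 log₁₀(0.025057) ≈ -32.02 dB
∠L = 177.41° − 253.79° = -76.38°

ω = 25: -18.2 dB, -25.2°; ω = 773: -32.0 dB, -76.4°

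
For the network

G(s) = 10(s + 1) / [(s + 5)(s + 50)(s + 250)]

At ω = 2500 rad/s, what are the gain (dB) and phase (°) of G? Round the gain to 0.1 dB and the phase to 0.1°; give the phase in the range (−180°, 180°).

At s = jω = j2500:
zero (s+1): 1 + j2500 → |·| = √(1²+2500²) = √6250001 ≈ 2500, ∠ = arctan(2500/1) ≈ 89.98°
pole (s+5): 5 + j2500 → |·| = √(5²+2500²) = √6250025 ≈ 2500, ∠ = arctan(2500/5) ≈ 89.89°
pole (s+50): 50 + j2500 → |·| = √(50²+2500²) = √6252500 ≈ 2500.5, ∠ = arctan(2500/50) ≈ 88.85°
pole (s+250): 250 + j2500 → |·| = √(250²+2500²) = √6312500 ≈ 2512.5, ∠ = arctan(2500/250) ≈ 84.29°
|G| = 10 · 2500 / 1.5706e+10 ≈ 1.5917e-06
Gain = 20 log₁₀(1.5917e-06) ≈ -115.96 dB
∠G = 89.98° − 263.03° = -173.05°

-116.0 dB, -173.1°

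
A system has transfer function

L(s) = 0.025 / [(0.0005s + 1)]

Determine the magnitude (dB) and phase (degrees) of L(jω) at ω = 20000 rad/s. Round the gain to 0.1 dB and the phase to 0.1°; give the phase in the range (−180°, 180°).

-52.1 dB, -84.3°

At ω = 20000 rad/s:
pole (1 + j20000·0.0005) = 1 + j10 → |·| ≈ 10.05, ∠ ≈ 84.29°
|L| = 0.025 · 1 / (10.05) ≈ 0.0024876
Gain = 20 log₁₀(0.0024876) ≈ -52.08 dB
∠L = (0°) − (84.29°) = -84.29°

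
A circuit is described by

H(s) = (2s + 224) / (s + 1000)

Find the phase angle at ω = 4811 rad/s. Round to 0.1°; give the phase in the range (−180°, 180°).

Substitute s = j4811:
Numerator: 2(j4811) + 224 = 224 + j9622
Denominator: (j4811) + 1000 = 1000 + j4811
|N| = √(224² + 9622²) ≈ 9624.6, ∠N ≈ 88.67°
|D| = √(1000² + 4811²) ≈ 4913.8, ∠D ≈ 78.26°
∠H = 88.67° − 78.26° = 10.41°

10.4°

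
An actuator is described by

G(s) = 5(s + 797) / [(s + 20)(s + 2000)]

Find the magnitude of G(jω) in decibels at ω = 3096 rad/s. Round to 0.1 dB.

At s = jω = j3096:
zero (s+797): 797 + j3096 → |·| = √(797²+3096²) = √10220425 ≈ 3196.9, ∠ = arctan(3096/797) ≈ 75.56°
pole (s+20): 20 + j3096 → |·| = √(20²+3096²) = √9585616 ≈ 3096.1, ∠ = arctan(3096/20) ≈ 89.63°
pole (s+2000): 2000 + j3096 → |·| = √(2000²+3096²) = √13585216 ≈ 3685.8, ∠ = arctan(3096/2000) ≈ 57.14°
|G| = 5 · 3196.9 / 1.1412e+07 ≈ 0.0014007
Gain = 20 log₁₀(0.0014007) ≈ -57.07 dB

-57.1 dB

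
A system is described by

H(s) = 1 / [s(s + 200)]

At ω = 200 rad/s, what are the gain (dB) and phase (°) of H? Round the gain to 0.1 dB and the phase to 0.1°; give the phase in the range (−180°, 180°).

-95.1 dB, -135.0°

At s = jω = j200:
pole (s+200): 200 + j200 → |·| = √(200²+200²) = √80000 ≈ 282.84, ∠ = arctan(200/200) ≈ 45.00°
pole at origin: |s| = 200, ∠ = 90.00° (in denominator)
|H| = 1 / 56568 ≈ 1.7678e-05
Gain = 20 log₁₀(1.7678e-05) ≈ -95.05 dB
∠H = 0.00° − 135.00° = -135.00°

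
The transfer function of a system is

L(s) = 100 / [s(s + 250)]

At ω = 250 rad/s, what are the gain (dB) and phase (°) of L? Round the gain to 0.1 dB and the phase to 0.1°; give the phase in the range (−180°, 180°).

-58.9 dB, -135.0°

At s = jω = j250:
pole (s+250): 250 + j250 → |·| = √(250²+250²) = √125000 ≈ 353.55, ∠ = arctan(250/250) ≈ 45.00°
pole at origin: |s| = 250, ∠ = 90.00° (in denominator)
|L| = 100 / 88388 ≈ 0.0011314
Gain = 20 log₁₀(0.0011314) ≈ -58.93 dB
∠L = 0.00° − 135.00° = -135.00°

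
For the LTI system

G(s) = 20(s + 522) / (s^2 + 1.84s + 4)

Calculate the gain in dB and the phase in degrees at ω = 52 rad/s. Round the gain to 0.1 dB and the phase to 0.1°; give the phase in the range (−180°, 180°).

11.8 dB, -172.3°

At s = jω = j52:
zero (s+522): 522 + j52 → |·| = √(522²+52²) = √275188 ≈ 524.58, ∠ = arctan(52/522) ≈ 5.69°
quadratic: (j52)² + 1.84·j52 + 4 = -2700 + j95.68 → |·| ≈ 2701.7, ∠ ≈ 177.97°
|G| = 20 · 524.58 / 2701.7 ≈ 3.8833
Gain = 20 log₁₀(3.8833) ≈ 11.78 dB
∠G = 5.69° − 177.97° = -172.28°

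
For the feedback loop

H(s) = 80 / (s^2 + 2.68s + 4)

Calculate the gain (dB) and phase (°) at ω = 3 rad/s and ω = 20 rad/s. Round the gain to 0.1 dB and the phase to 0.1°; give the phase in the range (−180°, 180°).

ω = 3: 18.5 dB, -121.9°; ω = 20: -14.0 dB, -172.3°

At s = jω = j3:
quadratic: (j3)² + 2.68·j3 + 4 = -5 + j8.04 → |·| ≈ 9.4679, ∠ ≈ 121.88°
|H| = 80 / 9.4679 ≈ 8.4496
Gain = 20 log₁₀(8.4496) ≈ 18.54 dB
∠H = 0.00° − 121.88° = -121.88°

At s = jω = j20:
quadratic: (j20)² + 2.68·j20 + 4 = -396 + j53.6 → |·| ≈ 399.61, ∠ ≈ 172.29°
|H| = 80 / 399.61 ≈ 0.2002
Gain = 20 log₁₀(0.2002) ≈ -13.97 dB
∠H = 0.00° − 172.29° = -172.29°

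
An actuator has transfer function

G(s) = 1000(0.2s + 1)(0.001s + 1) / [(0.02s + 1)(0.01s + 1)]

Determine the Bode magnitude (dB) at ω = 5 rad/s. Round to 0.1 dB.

63.0 dB

At ω = 5 rad/s:
zero (1 + j5·0.2) = 1 + j1 → |·| ≈ 1.4142, ∠ ≈ 45.00°
zero (1 + j5·0.001) = 1 + j0.005 → |·| ≈ 1, ∠ ≈ 0.29°
pole (1 + j5·0.02) = 1 + j0.1 → |·| ≈ 1.005, ∠ ≈ 5.71°
pole (1 + j5·0.01) = 1 + j0.05 → |·| ≈ 1.0012, ∠ ≈ 2.86°
|G| = 1000 · 1.4142 · 1 / (1.005 · 1.0012) ≈ 1405.5
Gain = 20 log₁₀(1405.5) ≈ 62.96 dB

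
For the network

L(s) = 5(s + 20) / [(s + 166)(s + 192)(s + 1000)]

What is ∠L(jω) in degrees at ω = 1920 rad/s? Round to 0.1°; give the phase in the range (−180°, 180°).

-142.4°

At s = jω = j1920:
zero (s+20): 20 + j1920 → |·| = √(20²+1920²) = √3686800 ≈ 1920.1, ∠ = arctan(1920/20) ≈ 89.40°
pole (s+166): 166 + j1920 → |·| = √(166²+1920²) = √3713956 ≈ 1927.2, ∠ = arctan(1920/166) ≈ 85.06°
pole (s+192): 192 + j1920 → |·| = √(192²+1920²) = √3723264 ≈ 1929.6, ∠ = arctan(1920/192) ≈ 84.29°
pole (s+1000): 1000 + j1920 → |·| = √(1000²+1920²) = √4686400 ≈ 2164.8, ∠ = arctan(1920/1000) ≈ 62.49°
∠L = 89.40° − 231.84° = -142.44°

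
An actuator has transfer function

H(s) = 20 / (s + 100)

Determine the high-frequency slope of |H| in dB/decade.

Each pole contributes −20 dB/decade at high frequency; each zero contributes +20 dB/decade.
Net: 0 zero(s) − 1 pole(s) → -20 dB/decade.

-20 dB/decade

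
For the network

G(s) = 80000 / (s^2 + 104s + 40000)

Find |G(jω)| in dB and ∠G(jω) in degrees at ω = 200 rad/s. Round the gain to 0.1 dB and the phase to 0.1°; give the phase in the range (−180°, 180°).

11.7 dB, -90.0°

At s = jω = j200:
quadratic: (j200)² + 104·j200 + 40000 = 0 + j20800 → |·| ≈ 20800, ∠ ≈ 90.00°
|G| = 80000 / 20800 ≈ 3.8462
Gain = 20 log₁₀(3.8462) ≈ 11.70 dB
∠G = 0.00° − 90.00° = -90.00°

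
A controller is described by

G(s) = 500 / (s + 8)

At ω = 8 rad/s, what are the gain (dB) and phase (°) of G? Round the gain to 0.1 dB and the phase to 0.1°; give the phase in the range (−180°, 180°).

32.9 dB, -45.0°

At s = jω = j8:
pole (s+8): 8 + j8 → |·| = √(8²+8²) = √128 ≈ 11.314, ∠ = arctan(8/8) ≈ 45.00°
|G| = 500 / 11.314 ≈ 44.193
Gain = 20 log₁₀(44.193) ≈ 32.91 dB
∠G = 0.00° − 45.00° = -45.00°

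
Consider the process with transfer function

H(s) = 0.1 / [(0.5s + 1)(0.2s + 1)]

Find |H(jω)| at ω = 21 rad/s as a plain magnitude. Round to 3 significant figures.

0.00220

At ω = 21 rad/s:
pole (1 + j21·0.5) = 1 + j10.5 → |·| ≈ 10.548, ∠ ≈ 84.56°
pole (1 + j21·0.2) = 1 + j4.2 → |·| ≈ 4.3174, ∠ ≈ 76.61°
|H| = 0.1 · 1 / (10.548 · 4.3174) ≈ 0.0021959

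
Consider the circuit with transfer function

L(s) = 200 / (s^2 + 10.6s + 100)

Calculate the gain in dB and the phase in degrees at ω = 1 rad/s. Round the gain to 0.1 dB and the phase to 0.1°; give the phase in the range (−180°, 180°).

6.1 dB, -6.1°

At s = jω = j1:
quadratic: (j1)² + 10.6·j1 + 100 = 99 + j10.6 → |·| ≈ 99.566, ∠ ≈ 6.11°
|L| = 200 / 99.566 ≈ 2.0087
Gain = 20 log₁₀(2.0087) ≈ 6.06 dB
∠L = 0.00° − 6.11° = -6.11°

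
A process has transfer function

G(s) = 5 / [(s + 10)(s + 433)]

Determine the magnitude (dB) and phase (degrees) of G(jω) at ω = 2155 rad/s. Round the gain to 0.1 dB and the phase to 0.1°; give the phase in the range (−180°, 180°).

At s = jω = j2155:
pole (s+10): 10 + j2155 → |·| = √(10²+2155²) = √4644125 ≈ 2155, ∠ = arctan(2155/10) ≈ 89.73°
pole (s+433): 433 + j2155 → |·| = √(433²+2155²) = √4831514 ≈ 2198.1, ∠ = arctan(2155/433) ≈ 78.64°
|G| = 5 / 4.7369e+06 ≈ 1.0555e-06
Gain = 20 log₁₀(1.0555e-06) ≈ -119.53 dB
∠G = 0.00° − 168.37° = -168.37°

-119.5 dB, -168.4°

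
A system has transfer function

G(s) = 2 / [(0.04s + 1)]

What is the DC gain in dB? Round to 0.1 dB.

6.0 dB

G(0) = 2 · 1 / 1 = 2
20 log₁₀(2) ≈ 6.02 dB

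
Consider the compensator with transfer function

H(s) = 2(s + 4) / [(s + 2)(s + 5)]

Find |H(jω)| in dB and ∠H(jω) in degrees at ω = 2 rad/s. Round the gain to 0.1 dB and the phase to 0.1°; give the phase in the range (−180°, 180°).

At s = jω = j2:
zero (s+4): 4 + j2 → |·| = √(4²+2²) = √20 ≈ 4.4721, ∠ = arctan(2/4) ≈ 26.57°
pole (s+2): 2 + j2 → |·| = √(2²+2²) = √8 ≈ 2.8284, ∠ = arctan(2/2) ≈ 45.00°
pole (s+5): 5 + j2 → |·| = √(5²+2²) = √29 ≈ 5.3852, ∠ = arctan(2/5) ≈ 21.80°
|H| = 2 · 4.4721 / 15.231 ≈ 0.58724
Gain = 20 log₁₀(0.58724) ≈ -4.62 dB
∠H = 26.57° − 66.80° = -40.23°

-4.6 dB, -40.2°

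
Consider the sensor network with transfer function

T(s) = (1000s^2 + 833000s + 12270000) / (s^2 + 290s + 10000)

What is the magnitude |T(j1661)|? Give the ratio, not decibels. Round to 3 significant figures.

1.10e+03

Substitute s = j1661:
Numerator: 1000(j1661)^2 + 833000(j1661) + 12270000 = -2746651000 + j1383613000
Denominator: (j1661)^2 + 290(j1661) + 10000 = -2748921 + j481690
|N| = √(2746651000² + 1383613000²) ≈ 3.0755e+09, ∠N ≈ 153.26°
|D| = √(2748921² + 481690²) ≈ 2.7908e+06, ∠D ≈ 170.06°
|T| = 3.0755e+09 / 2.7908e+06 ≈ 1102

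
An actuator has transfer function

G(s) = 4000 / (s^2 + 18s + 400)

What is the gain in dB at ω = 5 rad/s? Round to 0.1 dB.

20.3 dB

At s = jω = j5:
quadratic: (j5)² + 18·j5 + 400 = 375 + j90 → |·| ≈ 385.65, ∠ ≈ 13.50°
|G| = 4000 / 385.65 ≈ 10.372
Gain = 20 log₁₀(10.372) ≈ 20.32 dB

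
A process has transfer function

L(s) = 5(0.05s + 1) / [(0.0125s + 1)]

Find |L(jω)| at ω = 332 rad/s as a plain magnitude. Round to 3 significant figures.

At ω = 332 rad/s:
zero (1 + j332·0.05) = 1 + j16.6 → |·| ≈ 16.63, ∠ ≈ 86.55°
pole (1 + j332·0.0125) = 1 + j4.15 → |·| ≈ 4.2688, ∠ ≈ 76.45°
|L| = 5 · 16.63 / (4.2688) ≈ 19.479

19.5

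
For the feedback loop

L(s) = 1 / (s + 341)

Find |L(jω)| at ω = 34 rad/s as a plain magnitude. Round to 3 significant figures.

Substitute s = j34:
Numerator: 1 = 1 + j0
Denominator: (j34) + 341 = 341 + j34
|N| = √(1² + 0²) ≈ 1, ∠N ≈ 0.00°
|D| = √(341² + 34²) ≈ 342.69, ∠D ≈ 5.69°
|L| = 1 / 342.69 ≈ 0.0029181

0.00292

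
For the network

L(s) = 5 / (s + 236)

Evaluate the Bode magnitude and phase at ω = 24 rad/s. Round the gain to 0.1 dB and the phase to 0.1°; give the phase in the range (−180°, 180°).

Substitute s = j24:
Numerator: 5 = 5 + j0
Denominator: (j24) + 236 = 236 + j24
|N| = √(5² + 0²) ≈ 5, ∠N ≈ 0.00°
|D| = √(236² + 24²) ≈ 237.22, ∠D ≈ 5.81°
|L| = 5 / 237.22 ≈ 0.021077
Gain = 20 log₁₀(0.021077) ≈ -33.52 dB
∠L = 0.00° − 5.81° = -5.81°

-33.5 dB, -5.8°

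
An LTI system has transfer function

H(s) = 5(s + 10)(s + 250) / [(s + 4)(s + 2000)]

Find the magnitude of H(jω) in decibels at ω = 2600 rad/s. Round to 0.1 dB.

At s = jω = j2600:
zero (s+10): 10 + j2600 → |·| = √(10²+2600²) = √6760100 ≈ 2600, ∠ = arctan(2600/10) ≈ 89.78°
zero (s+250): 250 + j2600 → |·| = √(250²+2600²) = √6822500 ≈ 2612, ∠ = arctan(2600/250) ≈ 84.51°
pole (s+4): 4 + j2600 → |·| = √(4²+2600²) = √6760016 ≈ 2600, ∠ = arctan(2600/4) ≈ 89.91°
pole (s+2000): 2000 + j2600 → |·| = √(2000²+2600²) = √10760000 ≈ 3280.2, ∠ = arctan(2600/2000) ≈ 52.43°
|H| = 5 · 6.7912e+06 / 8.5285e+06 ≈ 3.9815
Gain = 20 log₁₀(3.9815) ≈ 12.00 dB

12.0 dB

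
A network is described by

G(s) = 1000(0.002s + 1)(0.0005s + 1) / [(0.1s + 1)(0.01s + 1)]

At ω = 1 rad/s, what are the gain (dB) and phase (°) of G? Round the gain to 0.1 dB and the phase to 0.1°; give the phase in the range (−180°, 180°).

60.0 dB, -6.1°

At ω = 1 rad/s:
zero (1 + j1·0.002) = 1 + j0.002 → |·| ≈ 1, ∠ ≈ 0.11°
zero (1 + j1·0.0005) = 1 + j0.0005 → |·| ≈ 1, ∠ ≈ 0.03°
pole (1 + j1·0.1) = 1 + j0.1 → |·| ≈ 1.005, ∠ ≈ 5.71°
pole (1 + j1·0.01) = 1 + j0.01 → |·| ≈ 1, ∠ ≈ 0.57°
|G| = 1000 · 1 · 1 / (1.005 · 1) ≈ 995.02
Gain = 20 log₁₀(995.02) ≈ 59.96 dB
∠G = (0.11° + 0.03°) − (5.71° + 0.57°) = -6.14°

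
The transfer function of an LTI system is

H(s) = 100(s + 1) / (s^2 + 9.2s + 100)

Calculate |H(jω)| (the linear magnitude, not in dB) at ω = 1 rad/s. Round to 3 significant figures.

At s = jω = j1:
zero (s+1): 1 + j1 → |·| = √(1²+1²) = √2 ≈ 1.4142, ∠ = arctan(1/1) ≈ 45.00°
quadratic: (j1)² + 9.2·j1 + 100 = 99 + j9.2 → |·| ≈ 99.427, ∠ ≈ 5.31°
|H| = 100 · 1.4142 / 99.427 ≈ 1.4224

1.42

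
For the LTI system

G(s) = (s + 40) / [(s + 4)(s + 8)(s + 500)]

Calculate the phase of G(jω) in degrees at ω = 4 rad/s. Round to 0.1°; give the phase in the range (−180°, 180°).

At s = jω = j4:
zero (s+40): 40 + j4 → |·| = √(40²+4²) = √1616 ≈ 40.2, ∠ = arctan(4/40) ≈ 5.71°
pole (s+4): 4 + j4 → |·| = √(4²+4²) = √32 ≈ 5.6569, ∠ = arctan(4/4) ≈ 45.00°
pole (s+8): 8 + j4 → |·| = √(8²+4²) = √80 ≈ 8.9443, ∠ = arctan(4/8) ≈ 26.57°
pole (s+500): 500 + j4 → |·| = √(500²+4²) = √250016 ≈ 500.02, ∠ = arctan(4/500) ≈ 0.46°
∠G = 5.71° − 72.03° = -66.32°

-66.3°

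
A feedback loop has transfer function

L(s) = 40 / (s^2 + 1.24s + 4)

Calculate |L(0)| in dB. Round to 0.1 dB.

L(0) = 40 / 4 = 10
20 log₁₀(10) ≈ 20.00 dB

20.0 dB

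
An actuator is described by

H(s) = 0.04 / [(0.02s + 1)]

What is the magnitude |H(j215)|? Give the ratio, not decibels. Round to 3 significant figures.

At ω = 215 rad/s:
pole (1 + j215·0.02) = 1 + j4.3 → |·| ≈ 4.4147, ∠ ≈ 76.91°
|H| = 0.04 · 1 / (4.4147) ≈ 0.0090606

0.00906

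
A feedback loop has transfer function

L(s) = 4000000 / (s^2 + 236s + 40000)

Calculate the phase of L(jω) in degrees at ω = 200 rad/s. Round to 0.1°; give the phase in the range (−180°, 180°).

-90.0°

At s = jω = j200:
quadratic: (j200)² + 236·j200 + 40000 = 0 + j47200 → |·| ≈ 47200, ∠ ≈ 90.00°
∠L = 0.00° − 90.00° = -90.00°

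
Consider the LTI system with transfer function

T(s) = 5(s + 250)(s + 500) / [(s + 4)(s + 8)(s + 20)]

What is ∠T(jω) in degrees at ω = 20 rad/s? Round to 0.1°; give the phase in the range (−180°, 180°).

At s = jω = j20:
zero (s+250): 250 + j20 → |·| = √(250²+20²) = √62900 ≈ 250.8, ∠ = arctan(20/250) ≈ 4.57°
zero (s+500): 500 + j20 → |·| = √(500²+20²) = √250400 ≈ 500.4, ∠ = arctan(20/500) ≈ 2.29°
pole (s+4): 4 + j20 → |·| = √(4²+20²) = √416 ≈ 20.396, ∠ = arctan(20/4) ≈ 78.69°
pole (s+8): 8 + j20 → |·| = √(8²+20²) = √464 ≈ 21.541, ∠ = arctan(20/8) ≈ 68.20°
pole (s+20): 20 + j20 → |·| = √(20²+20²) = √800 ≈ 28.284, ∠ = arctan(20/20) ≈ 45.00°
∠T = 6.86° − 191.89° = -185.03° ≡ 174.97° (principal value)

175.0°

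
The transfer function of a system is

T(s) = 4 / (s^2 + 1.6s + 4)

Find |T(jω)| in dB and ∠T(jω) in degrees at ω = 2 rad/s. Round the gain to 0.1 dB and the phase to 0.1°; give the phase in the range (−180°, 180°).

At s = jω = j2:
quadratic: (j2)² + 1.6·j2 + 4 = 0 + j3.2 → |·| ≈ 3.2, ∠ ≈ 90.00°
|T| = 4 / 3.2 ≈ 1.25
Gain = 20 log₁₀(1.25) ≈ 1.94 dB
∠T = 0.00° − 90.00° = -90.00°

1.9 dB, -90.0°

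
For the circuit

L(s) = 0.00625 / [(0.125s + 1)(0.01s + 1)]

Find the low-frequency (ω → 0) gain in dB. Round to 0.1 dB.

-44.1 dB

L(0) = 0.00625 · 1 / 1 = 0.00625
20 log₁₀(0.00625) ≈ -44.08 dB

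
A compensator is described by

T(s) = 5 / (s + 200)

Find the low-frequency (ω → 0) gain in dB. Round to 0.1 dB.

-32.0 dB

T(0) = 5 / (200) = 0.025
20 log₁₀(0.025) ≈ -32.04 dB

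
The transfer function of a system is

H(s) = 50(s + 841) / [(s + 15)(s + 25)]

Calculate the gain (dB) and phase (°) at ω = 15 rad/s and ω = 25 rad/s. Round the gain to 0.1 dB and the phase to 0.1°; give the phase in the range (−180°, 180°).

ω = 15: 36.7 dB, -74.9°; ω = 25: 32.2 dB, -102.3°

At s = jω = j15:
zero (s+841): 841 + j15 → |·| = √(841²+15²) = √707506 ≈ 841.13, ∠ = arctan(15/841) ≈ 1.02°
pole (s+15): 15 + j15 → |·| = √(15²+15²) = √450 ≈ 21.213, ∠ = arctan(15/15) ≈ 45.00°
pole (s+25): 25 + j15 → |·| = √(25²+15²) = √850 ≈ 29.155, ∠ = arctan(15/25) ≈ 30.96°
|H| = 50 · 841.13 / 618.47 ≈ 68.001
Gain = 20 log₁₀(68.001) ≈ 36.65 dB
∠H = 1.02° − 75.96° = -74.94°

At s = jω = j25:
zero (s+841): 841 + j25 → |·| = √(841²+25²) = √707906 ≈ 841.37, ∠ = arctan(25/841) ≈ 1.70°
pole (s+15): 15 + j25 → |·| = √(15²+25²) = √850 ≈ 29.155, ∠ = arctan(25/15) ≈ 59.04°
pole (s+25): 25 + j25 → |·| = √(25²+25²) = √1250 ≈ 35.355, ∠ = arctan(25/25) ≈ 45.00°
|H| = 50 · 841.37 / 1030.8 ≈ 40.812
Gain = 20 log₁₀(40.812) ≈ 32.22 dB
∠H = 1.70° − 104.04° = -102.34°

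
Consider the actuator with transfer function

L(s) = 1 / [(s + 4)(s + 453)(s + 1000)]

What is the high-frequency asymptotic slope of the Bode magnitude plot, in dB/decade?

Each pole contributes −20 dB/decade at high frequency; each zero contributes +20 dB/decade.
Net: 0 zero(s) − 3 pole(s) → -60 dB/decade.

-60 dB/decade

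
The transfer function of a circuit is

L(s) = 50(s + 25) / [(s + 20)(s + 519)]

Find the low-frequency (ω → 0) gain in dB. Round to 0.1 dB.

-18.4 dB

L(0) = 50·25 / (20·519) ≈ 0.12042
20 log₁₀(0.12042) ≈ -18.39 dB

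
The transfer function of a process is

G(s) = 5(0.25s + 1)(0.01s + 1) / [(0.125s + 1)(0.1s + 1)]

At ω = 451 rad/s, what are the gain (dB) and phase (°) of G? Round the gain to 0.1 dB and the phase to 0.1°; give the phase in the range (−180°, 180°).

0.2 dB, -10.7°

At ω = 451 rad/s:
zero (1 + j451·0.25) = 1 + j112.75 → |·| ≈ 112.75, ∠ ≈ 89.49°
zero (1 + j451·0.01) = 1 + j4.51 → |·| ≈ 4.6195, ∠ ≈ 77.50°
pole (1 + j451·0.125) = 1 + j56.375 → |·| ≈ 56.384, ∠ ≈ 88.98°
pole (1 + j451·0.1) = 1 + j45.1 → |·| ≈ 45.111, ∠ ≈ 88.73°
|G| = 5 · 112.75 · 4.6195 / (56.384 · 45.111) ≈ 1.0239
Gain = 20 log₁₀(1.0239) ≈ 0.21 dB
∠G = (89.49° + 77.50°) − (88.98° + 88.73°) = -10.72°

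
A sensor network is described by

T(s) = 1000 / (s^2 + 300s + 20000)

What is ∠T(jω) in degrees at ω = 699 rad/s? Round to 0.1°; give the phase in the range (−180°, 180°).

Substitute s = j699:
Numerator: 1000 = 1000 + j0
Denominator: (j699)^2 + 300(j699) + 20000 = -468601 + j209700
|N| = √(1000² + 0²) ≈ 1000, ∠N ≈ 0.00°
|D| = √(468601² + 209700²) ≈ 5.1338e+05, ∠D ≈ 155.89°
∠T = 0.00° − 155.89° = -155.89°

-155.9°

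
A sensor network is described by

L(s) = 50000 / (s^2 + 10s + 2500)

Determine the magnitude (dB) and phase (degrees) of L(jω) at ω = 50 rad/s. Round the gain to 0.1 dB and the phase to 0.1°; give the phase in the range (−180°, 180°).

40.0 dB, -90.0°

At s = jω = j50:
quadratic: (j50)² + 10·j50 + 2500 = 0 + j500 → |·| ≈ 500, ∠ ≈ 90.00°
|L| = 50000 / 500 ≈ 100
Gain = 20 log₁₀(100) ≈ 40.00 dB
∠L = 0.00° − 90.00° = -90.00°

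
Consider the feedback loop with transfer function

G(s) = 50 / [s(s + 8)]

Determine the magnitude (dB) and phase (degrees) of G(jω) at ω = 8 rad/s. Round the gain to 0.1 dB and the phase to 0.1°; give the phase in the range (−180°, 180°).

At s = jω = j8:
pole (s+8): 8 + j8 → |·| = √(8²+8²) = √128 ≈ 11.314, ∠ = arctan(8/8) ≈ 45.00°
pole at origin: |s| = 8, ∠ = 90.00° (in denominator)
|G| = 50 / 90.512 ≈ 0.55241
Gain = 20 log₁₀(0.55241) ≈ -5.15 dB
∠G = 0.00° − 135.00° = -135.00°

-5.2 dB, -135.0°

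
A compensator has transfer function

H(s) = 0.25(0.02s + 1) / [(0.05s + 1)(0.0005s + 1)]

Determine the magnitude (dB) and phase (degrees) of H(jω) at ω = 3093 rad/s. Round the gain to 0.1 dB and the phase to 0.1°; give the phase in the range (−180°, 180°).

-25.3 dB, -57.7°

At ω = 3093 rad/s:
zero (1 + j3093·0.02) = 1 + j61.86 → |·| ≈ 61.868, ∠ ≈ 89.07°
pole (1 + j3093·0.05) = 1 + j154.65 → |·| ≈ 154.65, ∠ ≈ 89.63°
pole (1 + j3093·0.0005) = 1 + j1.5465 → |·| ≈ 1.8416, ∠ ≈ 57.11°
|H| = 0.25 · 61.868 / (154.65 · 1.8416) ≈ 0.054308
Gain = 20 log₁₀(0.054308) ≈ -25.30 dB
∠H = (89.07°) − (89.63° + 57.11°) = -57.67°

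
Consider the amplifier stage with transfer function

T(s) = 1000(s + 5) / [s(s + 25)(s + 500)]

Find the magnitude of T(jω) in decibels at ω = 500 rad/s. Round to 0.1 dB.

At s = jω = j500:
zero (s+5): 5 + j500 → |·| = √(5²+500²) = √250025 ≈ 500.02, ∠ = arctan(500/5) ≈ 89.43°
pole (s+25): 25 + j500 → |·| = √(25²+500²) = √250625 ≈ 500.62, ∠ = arctan(500/25) ≈ 87.14°
pole (s+500): 500 + j500 → |·| = √(500²+500²) = √500000 ≈ 707.11, ∠ = arctan(500/500) ≈ 45.00°
pole at origin: |s| = 500, ∠ = 90.00° (in denominator)
|T| = 1000 · 500.02 / 1.77e+08 ≈ 0.002825
Gain = 20 log₁₀(0.002825) ≈ -50.98 dB

-51.0 dB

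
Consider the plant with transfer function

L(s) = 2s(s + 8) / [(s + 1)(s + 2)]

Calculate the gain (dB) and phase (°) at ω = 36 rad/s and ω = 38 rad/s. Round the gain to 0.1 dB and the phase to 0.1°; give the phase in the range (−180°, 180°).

At s = jω = j36:
zero (s+8): 8 + j36 → |·| = √(8²+36²) = √1360 ≈ 36.878, ∠ = arctan(36/8) ≈ 77.47°
zero at origin: s = j36 → |·| = 36, ∠ = 90.00°
pole (s+1): 1 + j36 → |·| = √(1²+36²) = √1297 ≈ 36.014, ∠ = arctan(36/1) ≈ 88.41°
pole (s+2): 2 + j36 → |·| = √(2²+36²) = √1300 ≈ 36.056, ∠ = arctan(36/2) ≈ 86.82°
|L| = 2 · 1327.6 / 1298.5 ≈ 2.0448
Gain = 20 log₁₀(2.0448) ≈ 6.21 dB
∠L = 167.47° − 175.23° = -7.76°

At s = jω = j38:
zero (s+8): 8 + j38 → |·| = √(8²+38²) = √1508 ≈ 38.833, ∠ = arctan(38/8) ≈ 78.11°
zero at origin: s = j38 → |·| = 38, ∠ = 90.00°
pole (s+1): 1 + j38 → |·| = √(1²+38²) = √1445 ≈ 38.013, ∠ = arctan(38/1) ≈ 88.49°
pole (s+2): 2 + j38 → |·| = √(2²+38²) = √1448 ≈ 38.053, ∠ = arctan(38/2) ≈ 86.99°
|L| = 2 · 1475.7 / 1446.5 ≈ 2.0404
Gain = 20 log₁₀(2.0404) ≈ 6.19 dB
∠L = 168.11° − 175.48° = -7.37°

ω = 36: 6.2 dB, -7.8°; ω = 38: 6.2 dB, -7.4°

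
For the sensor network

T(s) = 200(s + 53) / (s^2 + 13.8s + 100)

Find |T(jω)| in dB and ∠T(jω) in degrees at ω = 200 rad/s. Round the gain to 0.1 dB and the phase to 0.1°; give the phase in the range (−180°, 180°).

At s = jω = j200:
zero (s+53): 53 + j200 → |·| = √(53²+200²) = √42809 ≈ 206.9, ∠ = arctan(200/53) ≈ 75.16°
quadratic: (j200)² + 13.8·j200 + 100 = -39900 + j2760 → |·| ≈ 39995, ∠ ≈ 176.04°
|T| = 200 · 206.9 / 39995 ≈ 1.0346
Gain = 20 log₁₀(1.0346) ≈ 0.30 dB
∠T = 75.16° − 176.04° = -100.88°

0.3 dB, -100.9°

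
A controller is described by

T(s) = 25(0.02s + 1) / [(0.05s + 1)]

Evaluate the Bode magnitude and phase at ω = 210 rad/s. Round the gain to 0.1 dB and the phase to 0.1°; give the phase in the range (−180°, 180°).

At ω = 210 rad/s:
zero (1 + j210·0.02) = 1 + j4.2 → |·| ≈ 4.3174, ∠ ≈ 76.61°
pole (1 + j210·0.05) = 1 + j10.5 → |·| ≈ 10.548, ∠ ≈ 84.56°
|T| = 25 · 4.3174 / (10.548) ≈ 10.233
Gain = 20 log₁₀(10.233) ≈ 20.20 dB
∠T = (76.61°) − (84.56°) = -7.95°

20.2 dB, -8.0°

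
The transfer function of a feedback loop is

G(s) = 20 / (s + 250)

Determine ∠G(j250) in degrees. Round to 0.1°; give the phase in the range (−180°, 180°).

Substitute s = j250:
Numerator: 20 = 20 + j0
Denominator: (j250) + 250 = 250 + j250
|N| = √(20² + 0²) ≈ 20, ∠N ≈ 0.00°
|D| = √(250² + 250²) ≈ 353.55, ∠D ≈ 45.00°
∠G = 0.00° − 45.00° = -45.00°

-45.0°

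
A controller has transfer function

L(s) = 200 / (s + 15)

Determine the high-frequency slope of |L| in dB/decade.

Each pole contributes −20 dB/decade at high frequency; each zero contributes +20 dB/decade.
Net: 0 zero(s) − 1 pole(s) → -20 dB/decade.

-20 dB/decade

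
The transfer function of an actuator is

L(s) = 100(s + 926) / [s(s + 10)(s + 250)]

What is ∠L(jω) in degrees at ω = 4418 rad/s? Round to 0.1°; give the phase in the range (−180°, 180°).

171.5°

At s = jω = j4418:
zero (s+926): 926 + j4418 → |·| = √(926²+4418²) = √20376200 ≈ 4514, ∠ = arctan(4418/926) ≈ 78.16°
pole (s+10): 10 + j4418 → |·| = √(10²+4418²) = √19518824 ≈ 4418, ∠ = arctan(4418/10) ≈ 89.87°
pole (s+250): 250 + j4418 → |·| = √(250²+4418²) = √19581224 ≈ 4425.1, ∠ = arctan(4418/250) ≈ 86.76°
pole at origin: |s| = 4418, ∠ = 90.00° (in denominator)
∠L = 78.16° − 266.63° = -188.47° ≡ 171.53° (principal value)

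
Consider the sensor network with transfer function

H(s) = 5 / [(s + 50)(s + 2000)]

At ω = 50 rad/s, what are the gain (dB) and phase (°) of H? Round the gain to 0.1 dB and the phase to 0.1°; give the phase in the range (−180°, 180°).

At s = jω = j50:
pole (s+50): 50 + j50 → |·| = √(50²+50²) = √5000 ≈ 70.711, ∠ = arctan(50/50) ≈ 45.00°
pole (s+2000): 2000 + j50 → |·| = √(2000²+50²) = √4002500 ≈ 2000.6, ∠ = arctan(50/2000) ≈ 1.43°
|H| = 5 / 1.4146e+05 ≈ 3.5346e-05
Gain = 20 log₁₀(3.5346e-05) ≈ -89.03 dB
∠H = 0.00° − 46.43° = -46.43°

-89.0 dB, -46.4°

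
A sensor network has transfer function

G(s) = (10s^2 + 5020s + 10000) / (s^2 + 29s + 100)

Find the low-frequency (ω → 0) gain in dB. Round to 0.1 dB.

G(0) = 10000 / 100 = 100
20 log₁₀(100) ≈ 40.00 dB

40.0 dB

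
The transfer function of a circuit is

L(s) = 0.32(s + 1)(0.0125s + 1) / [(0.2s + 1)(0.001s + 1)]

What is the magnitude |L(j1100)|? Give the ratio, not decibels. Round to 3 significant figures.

At ω = 1100 rad/s:
zero (1 + j1100·1) = 1 + j1100 → |·| ≈ 1100, ∠ ≈ 89.95°
zero (1 + j1100·0.0125) = 1 + j13.75 → |·| ≈ 13.786, ∠ ≈ 85.84°
pole (1 + j1100·0.2) = 1 + j220 → |·| ≈ 220, ∠ ≈ 89.74°
pole (1 + j1100·0.001) = 1 + j1.1 → |·| ≈ 1.4866, ∠ ≈ 47.73°
|L| = 0.32 · 1100 · 13.786 / (220 · 1.4866) ≈ 14.838

14.8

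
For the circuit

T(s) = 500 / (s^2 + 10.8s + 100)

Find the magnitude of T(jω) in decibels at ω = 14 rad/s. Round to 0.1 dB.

At s = jω = j14:
quadratic: (j14)² + 10.8·j14 + 100 = -96 + j151.2 → |·| ≈ 179.1, ∠ ≈ 122.41°
|T| = 500 / 179.1 ≈ 2.7917
Gain = 20 log₁₀(2.7917) ≈ 8.92 dB

8.9 dB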